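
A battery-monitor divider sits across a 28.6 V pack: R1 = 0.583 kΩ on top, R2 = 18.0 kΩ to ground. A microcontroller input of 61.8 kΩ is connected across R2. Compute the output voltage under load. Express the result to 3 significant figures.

V_out ≈ 27.5 V

The load sits in parallel with R2: R2‖R_L = (18000 × 61800) / (18000 + 61800) = 13940 Ω.
V_out = 28.6 × 13940 / (583 + 13940) = 28.6 × 13940/14520 = 27.5 V.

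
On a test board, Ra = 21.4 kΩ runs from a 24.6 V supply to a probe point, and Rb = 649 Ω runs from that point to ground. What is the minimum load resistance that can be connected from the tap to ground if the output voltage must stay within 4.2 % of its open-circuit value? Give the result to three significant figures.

Output resistance R_th = Ra‖Rb = (21400 × 649)/22050 = 629.9 Ω.
The fractional drop is R_th/(R_th + R_L); requiring this ≤ 0.0420 gives R_L ≥ R_th(1/0.0420 − 1) = 629.9 × 22.81 = 14.4 kΩ.

R_L(min) ≈ 14.4 kΩ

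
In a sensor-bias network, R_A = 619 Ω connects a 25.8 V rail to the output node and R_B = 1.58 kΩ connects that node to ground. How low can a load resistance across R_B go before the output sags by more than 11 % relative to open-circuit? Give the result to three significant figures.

Output resistance R_th = R_A‖R_B = (619 × 1580)/2199 = 444.8 Ω.
The fractional drop is R_th/(R_th + R_L); requiring this ≤ 0.110 gives R_L ≥ R_th(1/0.110 − 1) = 444.8 × 8.091 = 3.60 kΩ.

R_L(min) ≈ 3.60 kΩ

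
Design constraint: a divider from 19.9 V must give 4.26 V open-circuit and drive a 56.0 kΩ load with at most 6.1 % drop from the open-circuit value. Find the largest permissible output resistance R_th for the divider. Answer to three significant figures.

Loading drop = R_th/(R_th + R_L) ≤ 0.0610, so R_th ≤ R_L · ε/(1−ε) = 56.0 kΩ × 0.0610/0.9390 = 3.64 kΩ.

R_th ≤ 3.64 kΩ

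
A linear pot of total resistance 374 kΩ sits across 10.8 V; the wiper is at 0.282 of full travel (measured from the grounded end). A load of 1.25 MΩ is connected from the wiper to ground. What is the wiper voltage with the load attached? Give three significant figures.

V ≈ 2.87 V

The wiper splits the pot into (1−α)R = 268.5 kΩ above and αR = 105.5 kΩ below.
Lower section ‖ load = 97.26 kΩ.
V_wiper = 10.8 × 97.26/(268.5 + 97.26) = 2.87 V.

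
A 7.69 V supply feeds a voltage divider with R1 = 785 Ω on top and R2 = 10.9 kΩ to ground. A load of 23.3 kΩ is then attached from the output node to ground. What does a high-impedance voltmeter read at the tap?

V_out ≈ 6.95 V

The load sits in parallel with R2: R2‖R_L = (10900 × 23300) / (10900 + 23300) = 7426 Ω.
V_out = 7.69 × 7426 / (785 + 7426) = 7.69 × 7426/8211 = 6.95 V.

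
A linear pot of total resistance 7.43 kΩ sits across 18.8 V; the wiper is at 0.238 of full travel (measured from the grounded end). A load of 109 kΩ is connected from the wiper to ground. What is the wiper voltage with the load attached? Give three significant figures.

V ≈ 4.42 V

The wiper splits the pot into (1−α)R = 5.662 kΩ above and αR = 1.768 kΩ below.
Lower section ‖ load = 1.740 kΩ.
V_wiper = 18.8 × 1.740/(5.662 + 1.740) = 4.42 V.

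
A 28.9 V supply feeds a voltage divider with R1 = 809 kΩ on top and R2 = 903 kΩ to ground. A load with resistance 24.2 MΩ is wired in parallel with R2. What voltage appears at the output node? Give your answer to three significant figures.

The load sits in parallel with R2: R2‖R_L = (903 × 24200) / (903 + 24200) = 870.5 kΩ.
V_out = 28.9 × 870.5 / (809 + 870.5) = 28.9 × 870.5/1680 = 15.0 V.

V_out ≈ 15.0 V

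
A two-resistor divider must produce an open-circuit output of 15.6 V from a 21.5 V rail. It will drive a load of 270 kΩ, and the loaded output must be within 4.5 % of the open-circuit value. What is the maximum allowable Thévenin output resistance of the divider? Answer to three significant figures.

Loading drop = R_th/(R_th + R_L) ≤ 0.0450, so R_th ≤ R_L · ε/(1−ε) = 270 kΩ × 0.0450/0.9550 = 12.7 kΩ.
(Any R1, R2 with R2/(R1+R2) = 0.726 and R1‖R2 ≤ 12.7 kΩ will meet the spec.)

R_th ≤ 12.7 kΩ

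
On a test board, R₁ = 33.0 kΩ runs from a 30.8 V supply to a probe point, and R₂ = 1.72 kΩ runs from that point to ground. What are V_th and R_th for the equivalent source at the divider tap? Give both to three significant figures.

V_th = 1.53 V, R_th = 1.63 kΩ

V_th is the open-circuit tap voltage: 30.8 × 1.72/(33.0 + 1.72) = 1.53 V.
With the supply zeroed, R₁ and R₂ appear in parallel from the tap: R_th = R₁‖R₂ = (33.0 × 1.72)/34.72 = 1.63 kΩ.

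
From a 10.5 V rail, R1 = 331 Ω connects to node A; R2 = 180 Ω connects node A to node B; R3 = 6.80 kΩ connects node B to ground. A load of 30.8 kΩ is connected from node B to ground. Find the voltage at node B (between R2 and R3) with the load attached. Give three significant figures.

V ≈ 9.62 V

At node B, R3 is in parallel with the load: R3‖R_L = 5570 Ω.
Below node A the resistance is R2 + (R3‖R_L) = 5750 Ω, so V_A = 10.5 × 5750/6081 = 9.928 V.
Then V_B = V_A × (R3‖R_L)/(R2 + R3‖R_L) = 9.928 × 5570/5750 = 9.62 V.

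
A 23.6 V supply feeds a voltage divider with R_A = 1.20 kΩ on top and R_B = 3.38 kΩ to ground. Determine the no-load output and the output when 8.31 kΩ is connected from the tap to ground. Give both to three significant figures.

Unloaded: 17.4 V; loaded: 15.7 V

Open-circuit: V = 23.6 × 3.38/(1.20 + 3.38) = 17.4 V.
With the load, R_B becomes R_B‖R_L = 2.403 kΩ, so V = 23.6 × 2.403/3.603 = 15.7 V.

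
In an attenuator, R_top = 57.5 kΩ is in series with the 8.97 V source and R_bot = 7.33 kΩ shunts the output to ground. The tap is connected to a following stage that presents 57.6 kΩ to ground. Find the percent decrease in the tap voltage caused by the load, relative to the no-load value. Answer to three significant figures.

10.1 %

The divider's output (Thévenin) resistance is R_top‖R_bot = 6.501 kΩ.
Fractional drop under load = R_th/(R_th + R_L) = 6.501 / (6.501 + 57.6) = 0.1014.
So the output falls by 10.1 %.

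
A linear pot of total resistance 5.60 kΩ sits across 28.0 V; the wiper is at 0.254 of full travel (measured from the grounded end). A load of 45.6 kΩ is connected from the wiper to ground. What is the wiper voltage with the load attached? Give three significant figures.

The wiper splits the pot into (1−α)R = 4.178 kΩ above and αR = 1.422 kΩ below.
Lower section ‖ load = 1.379 kΩ.
V_wiper = 28.0 × 1.379/(4.178 + 1.379) = 6.95 V.

V ≈ 6.95 V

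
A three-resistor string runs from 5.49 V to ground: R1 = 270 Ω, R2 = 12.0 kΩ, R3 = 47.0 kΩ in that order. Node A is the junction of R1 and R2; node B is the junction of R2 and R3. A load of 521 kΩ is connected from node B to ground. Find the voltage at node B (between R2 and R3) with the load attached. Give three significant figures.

V ≈ 4.27 V

At node B, R3 is in parallel with the load: R3‖R_L = 43110 Ω.
Below node A the resistance is R2 + (R3‖R_L) = 55110 Ω, so V_A = 5.49 × 55110/55380 = 5.463 V.
Then V_B = V_A × (R3‖R_L)/(R2 + R3‖R_L) = 5.463 × 43110/55110 = 4.27 V.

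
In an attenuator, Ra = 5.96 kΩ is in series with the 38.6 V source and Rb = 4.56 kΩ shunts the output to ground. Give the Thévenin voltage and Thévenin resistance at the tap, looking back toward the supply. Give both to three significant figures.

V_th = 16.7 V, R_th = 2.58 kΩ

V_th is the open-circuit tap voltage: 38.6 × 4.56/(5.96 + 4.56) = 16.7 V.
With the supply zeroed, Ra and Rb appear in parallel from the tap: R_th = Ra‖Rb = (5.96 × 4.56)/10.52 = 2.58 kΩ.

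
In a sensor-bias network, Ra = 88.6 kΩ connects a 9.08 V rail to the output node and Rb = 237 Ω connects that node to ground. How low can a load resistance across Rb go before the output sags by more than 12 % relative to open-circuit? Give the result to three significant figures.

R_L(min) ≈ 1.73 kΩ

Output resistance R_th = Ra‖Rb = (88600 × 237)/88840 = 236.4 Ω.
The fractional drop is R_th/(R_th + R_L); requiring this ≤ 0.120 gives R_L ≥ R_th(1/0.120 − 1) = 236.4 × 7.333 = 1.73 kΩ.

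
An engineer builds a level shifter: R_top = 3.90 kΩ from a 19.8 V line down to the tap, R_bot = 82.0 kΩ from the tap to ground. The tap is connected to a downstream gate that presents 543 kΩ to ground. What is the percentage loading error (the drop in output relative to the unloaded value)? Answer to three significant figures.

0.681 %

The divider's output (Thévenin) resistance is R_top‖R_bot = 3.723 kΩ.
Fractional drop under load = R_th/(R_th + R_L) = 3.723 / (3.723 + 543) = 0.006810.
So the output falls by 0.681 %.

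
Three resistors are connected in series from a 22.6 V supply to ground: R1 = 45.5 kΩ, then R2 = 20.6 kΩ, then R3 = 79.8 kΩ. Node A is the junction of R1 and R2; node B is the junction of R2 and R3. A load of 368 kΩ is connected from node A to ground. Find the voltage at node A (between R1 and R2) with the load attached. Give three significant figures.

Below node A the series string R2+R3 = 100.4 kΩ sits in parallel with the 368 kΩ load: 78.88 kΩ.
V_A = 22.6 × 78.88/(45.5 + 78.88) = 14.3 V.

V ≈ 14.3 V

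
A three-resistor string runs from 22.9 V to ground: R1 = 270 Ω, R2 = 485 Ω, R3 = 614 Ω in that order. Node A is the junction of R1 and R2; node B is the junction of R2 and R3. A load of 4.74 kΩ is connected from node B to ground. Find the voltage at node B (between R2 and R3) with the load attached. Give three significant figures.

At node B, R3 is in parallel with the load: R3‖R_L = 543.6 Ω.
Below node A the resistance is R2 + (R3‖R_L) = 1029 Ω, so V_A = 22.9 × 1029/1299 = 18.14 V.
Then V_B = V_A × (R3‖R_L)/(R2 + R3‖R_L) = 18.14 × 543.6/1029 = 9.59 V.

V ≈ 9.59 V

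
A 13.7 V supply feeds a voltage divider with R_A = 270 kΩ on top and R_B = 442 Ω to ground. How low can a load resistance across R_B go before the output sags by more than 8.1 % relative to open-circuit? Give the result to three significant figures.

Output resistance R_th = R_A‖R_B = (270000 × 442)/270400 = 441.3 Ω.
The fractional drop is R_th/(R_th + R_L); requiring this ≤ 0.0810 gives R_L ≥ R_th(1/0.0810 − 1) = 441.3 × 11.35 = 5.01 kΩ.

R_L(min) ≈ 5.01 kΩ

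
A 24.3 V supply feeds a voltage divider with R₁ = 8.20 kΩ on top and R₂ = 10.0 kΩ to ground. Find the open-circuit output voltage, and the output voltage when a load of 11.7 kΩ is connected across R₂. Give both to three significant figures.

Open-circuit: V = 24.3 × 10.0/(8.20 + 10.0) = 13.4 V.
With the load, R₂ becomes R₂‖R_L = 5.392 kΩ, so V = 24.3 × 5.392/13.59 = 9.64 V.

Unloaded: 13.4 V; loaded: 9.64 V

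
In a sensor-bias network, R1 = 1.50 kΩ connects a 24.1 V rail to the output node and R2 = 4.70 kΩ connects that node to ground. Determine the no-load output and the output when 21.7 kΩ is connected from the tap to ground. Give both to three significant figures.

Open-circuit: V = 24.1 × 4.70/(1.50 + 4.70) = 18.3 V.
With the load, R2 becomes R2‖R_L = 3.863 kΩ, so V = 24.1 × 3.863/5.363 = 17.4 V.

Unloaded: 18.3 V; loaded: 17.4 V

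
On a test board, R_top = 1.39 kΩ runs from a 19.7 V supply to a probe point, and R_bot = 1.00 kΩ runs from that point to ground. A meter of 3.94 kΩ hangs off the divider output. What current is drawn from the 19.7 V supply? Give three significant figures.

I ≈ 9.01 mA

R_bot‖R_L = 0.7976 kΩ, so the source sees R_top + R_bot‖R_L = 2.188 kΩ.
I = 19.7 V / 2.188 kΩ = 9.01 mA.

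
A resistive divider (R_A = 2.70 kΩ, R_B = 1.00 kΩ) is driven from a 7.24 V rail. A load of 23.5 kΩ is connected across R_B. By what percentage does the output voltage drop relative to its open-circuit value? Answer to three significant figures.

3.01 %

The divider's output (Thévenin) resistance is R_A‖R_B = 0.7297 kΩ.
Fractional drop under load = R_th/(R_th + R_L) = 0.7297 / (0.7297 + 23.5) = 0.03012.
So the output falls by 3.01 %.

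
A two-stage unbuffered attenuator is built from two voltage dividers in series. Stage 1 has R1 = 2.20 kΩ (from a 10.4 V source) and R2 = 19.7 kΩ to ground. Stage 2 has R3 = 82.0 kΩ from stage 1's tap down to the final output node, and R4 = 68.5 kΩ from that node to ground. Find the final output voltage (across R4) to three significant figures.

V_out ≈ 4.20 V

Stage 2 presents R3+R4 = 150.5 kΩ as a load on stage 1's tap.
Stage 1's lower leg becomes R2‖(R3+R4) = 17.42 kΩ, so V_mid = 10.4 × 17.42/19.62 = 9.234 V.
Stage 2 is itself unloaded: V_out = V_mid × R4/(R3+R4) = 9.234 × 68.5/150.5 = 4.20 V.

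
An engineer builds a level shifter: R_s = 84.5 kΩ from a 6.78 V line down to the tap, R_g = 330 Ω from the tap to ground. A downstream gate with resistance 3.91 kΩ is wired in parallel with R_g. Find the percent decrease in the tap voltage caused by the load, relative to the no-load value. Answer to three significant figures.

The divider's output (Thévenin) resistance is R_s‖R_g = 328.7 Ω.
Fractional drop under load = R_th/(R_th + R_L) = 328.7 / (328.7 + 3910) = 0.07755.
So the output falls by 7.76 %.

7.76 %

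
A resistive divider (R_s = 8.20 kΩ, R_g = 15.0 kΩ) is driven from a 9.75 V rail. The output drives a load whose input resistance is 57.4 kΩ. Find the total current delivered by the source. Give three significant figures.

R_g‖R_L = 11.89 kΩ, so the source sees R_s + R_g‖R_L = 20.09 kΩ.
I = 9.75 V / 20.09 kΩ = 0.485 mA.

I ≈ 0.485 mA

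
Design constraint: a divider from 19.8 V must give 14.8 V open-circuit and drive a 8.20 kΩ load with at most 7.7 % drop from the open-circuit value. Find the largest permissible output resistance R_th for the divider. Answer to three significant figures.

R_th ≤ 684 Ω

Loading drop = R_th/(R_th + R_L) ≤ 0.0770, so R_th ≤ R_L · ε/(1−ε) = 8.20 kΩ × 0.0770/0.9230 = 684 Ω.
(Any R1, R2 with R2/(R1+R2) = 0.747 and R1‖R2 ≤ 684 Ω will meet the spec.)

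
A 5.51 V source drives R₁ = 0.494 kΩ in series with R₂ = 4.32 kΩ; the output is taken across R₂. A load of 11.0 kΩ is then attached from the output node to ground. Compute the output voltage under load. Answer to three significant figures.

V_out ≈ 4.75 V

The load sits in parallel with R₂: R₂‖R_L = (4320 × 11000) / (4320 + 11000) = 3102 Ω.
V_out = 5.51 × 3102 / (494 + 3102) = 5.51 × 3102/3596 = 4.75 V.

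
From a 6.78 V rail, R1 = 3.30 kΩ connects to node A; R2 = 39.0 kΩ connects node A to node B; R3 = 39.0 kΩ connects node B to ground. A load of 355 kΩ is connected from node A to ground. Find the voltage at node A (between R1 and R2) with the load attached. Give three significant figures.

V ≈ 6.45 V

Below node A the series string R2+R3 = 78.00 kΩ sits in parallel with the 355 kΩ load: 63.95 kΩ.
V_A = 6.78 × 63.95/(3.30 + 63.95) = 6.45 V.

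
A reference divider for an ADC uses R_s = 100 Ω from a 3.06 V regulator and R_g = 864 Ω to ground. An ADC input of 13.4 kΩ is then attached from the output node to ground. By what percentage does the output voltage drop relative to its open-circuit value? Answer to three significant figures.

The divider's output (Thévenin) resistance is R_s‖R_g = 89.63 Ω.
Fractional drop under load = R_th/(R_th + R_L) = 89.63 / (89.63 + 13400) = 0.006644.
So the output falls by 0.664 %.

0.664 %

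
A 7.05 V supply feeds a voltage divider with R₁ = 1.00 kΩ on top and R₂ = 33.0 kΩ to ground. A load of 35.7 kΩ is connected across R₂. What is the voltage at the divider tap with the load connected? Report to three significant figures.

V_out ≈ 6.66 V

The load sits in parallel with R₂: R₂‖R_L = (33.0 × 35.7) / (33.0 + 35.7) = 17.15 kΩ.
V_out = 7.05 × 17.15 / (1.00 + 17.15) = 7.05 × 17.15/18.15 = 6.66 V.
(Unloaded it would have been 6.84 V.)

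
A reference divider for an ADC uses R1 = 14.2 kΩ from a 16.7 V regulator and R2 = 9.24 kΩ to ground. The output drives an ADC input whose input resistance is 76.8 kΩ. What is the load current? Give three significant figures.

I_L ≈ 0.0799 mA

R2‖R_L = 8.248 kΩ; V_out = 16.7 × 8.248/22.45 = 6.136 V.
I_L = V_out / R_L = 6.136 / 76.8 kΩ = 0.0799 mA.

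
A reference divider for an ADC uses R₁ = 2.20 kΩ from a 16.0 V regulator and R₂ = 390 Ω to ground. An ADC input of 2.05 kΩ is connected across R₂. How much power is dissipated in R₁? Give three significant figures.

Total resistance from the source is R₁ + (R₂‖R_L) = 2528 Ω, so I = 16.0/2528 Ω = 6.330 mA.
P = I²·R₁ = (6.330 mA)² × 2.20 kΩ = 88.2 mW.

P ≈ 88.2 mW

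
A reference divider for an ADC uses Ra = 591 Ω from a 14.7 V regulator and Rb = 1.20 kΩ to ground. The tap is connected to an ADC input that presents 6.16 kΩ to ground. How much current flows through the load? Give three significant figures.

I_L ≈ 1.50 mA

Rb‖R_L = 1004 Ω; V_out = 14.7 × 1004/1595 = 9.254 V.
I_L = V_out / R_L = 9.254 / 6.16 kΩ = 1.50 mA.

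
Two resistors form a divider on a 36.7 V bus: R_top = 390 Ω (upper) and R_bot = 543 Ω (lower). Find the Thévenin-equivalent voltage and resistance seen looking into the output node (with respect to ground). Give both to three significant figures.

V_th is the open-circuit tap voltage: 36.7 × 543/(390 + 543) = 21.4 V.
With the supply zeroed, R_top and R_bot appear in parallel from the tap: R_th = R_top‖R_bot = (390 × 543)/933.0 = 227 Ω.

V_th = 21.4 V, R_th = 227 Ω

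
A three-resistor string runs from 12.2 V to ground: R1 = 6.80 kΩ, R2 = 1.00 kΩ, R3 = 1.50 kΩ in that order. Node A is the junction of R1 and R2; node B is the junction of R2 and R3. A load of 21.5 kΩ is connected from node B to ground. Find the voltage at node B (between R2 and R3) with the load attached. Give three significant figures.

V ≈ 1.86 V

At node B, R3 is in parallel with the load: R3‖R_L = 1.402 kΩ.
Below node A the resistance is R2 + (R3‖R_L) = 2.402 kΩ, so V_A = 12.2 × 2.402/9.202 = 3.185 V.
Then V_B = V_A × (R3‖R_L)/(R2 + R3‖R_L) = 3.185 × 1.402/2.402 = 1.86 V.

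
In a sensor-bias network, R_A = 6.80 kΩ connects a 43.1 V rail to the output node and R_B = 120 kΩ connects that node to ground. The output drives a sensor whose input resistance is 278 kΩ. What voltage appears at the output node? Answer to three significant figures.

The load sits in parallel with R_B: R_B‖R_L = (120 × 278) / (120 + 278) = 83.82 kΩ.
V_out = 43.1 × 83.82 / (6.80 + 83.82) = 43.1 × 83.82/90.62 = 39.9 V.
(Unloaded it would have been 40.8 V.)

V_out ≈ 39.9 V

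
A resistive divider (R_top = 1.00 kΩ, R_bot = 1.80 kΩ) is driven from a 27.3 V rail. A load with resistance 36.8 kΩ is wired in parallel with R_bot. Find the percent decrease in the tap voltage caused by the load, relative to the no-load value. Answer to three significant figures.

1.72 %

The divider's output (Thévenin) resistance is R_top‖R_bot = 0.6429 kΩ.
Fractional drop under load = R_th/(R_th + R_L) = 0.6429 / (0.6429 + 36.8) = 0.01717.
So the output falls by 1.72 %.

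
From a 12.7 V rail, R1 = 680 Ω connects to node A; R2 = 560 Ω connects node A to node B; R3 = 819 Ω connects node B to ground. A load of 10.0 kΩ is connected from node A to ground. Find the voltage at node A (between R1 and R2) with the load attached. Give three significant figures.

V ≈ 8.14 V

Below node A the series string R2+R3 = 1379 Ω sits in parallel with the 10000 Ω load: 1212 Ω.
V_A = 12.7 × 1212/(680 + 1212) = 8.14 V.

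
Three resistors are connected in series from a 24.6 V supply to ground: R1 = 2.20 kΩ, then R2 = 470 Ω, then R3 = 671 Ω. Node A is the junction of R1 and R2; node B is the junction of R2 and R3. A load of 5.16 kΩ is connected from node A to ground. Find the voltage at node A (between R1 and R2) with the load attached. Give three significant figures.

Below node A the series string R2+R3 = 1141 Ω sits in parallel with the 5160 Ω load: 934.4 Ω.
V_A = 24.6 × 934.4/(2200 + 934.4) = 7.33 V.

V ≈ 7.33 V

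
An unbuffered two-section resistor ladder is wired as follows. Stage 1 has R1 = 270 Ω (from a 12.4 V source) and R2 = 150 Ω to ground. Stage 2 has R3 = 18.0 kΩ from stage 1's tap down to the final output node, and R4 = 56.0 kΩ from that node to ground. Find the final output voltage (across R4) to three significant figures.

V_out ≈ 3.35 V

Stage 2 presents R3+R4 = 74000 Ω as a load on stage 1's tap.
Stage 1's lower leg becomes R2‖(R3+R4) = 149.7 Ω, so V_mid = 12.4 × 149.7/419.7 = 4.423 V.
Stage 2 is itself unloaded: V_out = V_mid × R4/(R3+R4) = 4.423 × 56000/74000 = 3.35 V.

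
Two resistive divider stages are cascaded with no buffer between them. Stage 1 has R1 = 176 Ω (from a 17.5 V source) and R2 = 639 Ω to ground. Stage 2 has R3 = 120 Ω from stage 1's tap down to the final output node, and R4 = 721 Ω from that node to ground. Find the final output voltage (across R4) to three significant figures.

V_out ≈ 10.1 V

Stage 2 presents R3+R4 = 841.0 Ω as a load on stage 1's tap.
Stage 1's lower leg becomes R2‖(R3+R4) = 363.1 Ω, so V_mid = 17.5 × 363.1/539.1 = 11.79 V.
Stage 2 is itself unloaded: V_out = V_mid × R4/(R3+R4) = 11.79 × 721/841.0 = 10.1 V.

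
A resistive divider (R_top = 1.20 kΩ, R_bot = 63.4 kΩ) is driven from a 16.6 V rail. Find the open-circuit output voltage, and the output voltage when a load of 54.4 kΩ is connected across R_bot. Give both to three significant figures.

Open-circuit: V = 16.6 × 63.4/(1.20 + 63.4) = 16.3 V.
With the load, R_bot becomes R_bot‖R_L = 29.28 kΩ, so V = 16.6 × 29.28/30.48 = 15.9 V.

Unloaded: 16.3 V; loaded: 15.9 V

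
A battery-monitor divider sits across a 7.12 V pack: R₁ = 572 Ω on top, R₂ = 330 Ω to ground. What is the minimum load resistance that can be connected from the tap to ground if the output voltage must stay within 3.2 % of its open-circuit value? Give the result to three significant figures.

Output resistance R_th = R₁‖R₂ = (572 × 330)/902.0 = 209.3 Ω.
The fractional drop is R_th/(R_th + R_L); requiring this ≤ 0.0320 gives R_L ≥ R_th(1/0.0320 − 1) = 209.3 × 30.25 = 6.33 kΩ.

R_L(min) ≈ 6.33 kΩ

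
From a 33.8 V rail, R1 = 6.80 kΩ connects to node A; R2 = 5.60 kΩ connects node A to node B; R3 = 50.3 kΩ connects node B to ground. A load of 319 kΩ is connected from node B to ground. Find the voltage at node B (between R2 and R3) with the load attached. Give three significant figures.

At node B, R3 is in parallel with the load: R3‖R_L = 43.45 kΩ.
Below node A the resistance is R2 + (R3‖R_L) = 49.05 kΩ, so V_A = 33.8 × 49.05/55.85 = 29.68 V.
Then V_B = V_A × (R3‖R_L)/(R2 + R3‖R_L) = 29.68 × 43.45/49.05 = 26.3 V.

V ≈ 26.3 V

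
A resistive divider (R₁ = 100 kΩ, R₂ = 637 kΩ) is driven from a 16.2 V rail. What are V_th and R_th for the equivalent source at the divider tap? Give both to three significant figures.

V_th is the open-circuit tap voltage: 16.2 × 637/(100 + 637) = 14.0 V.
With the supply zeroed, R₁ and R₂ appear in parallel from the tap: R_th = R₁‖R₂ = (100 × 637)/737.0 = 86.4 kΩ.

V_th = 14.0 V, R_th = 86.4 kΩ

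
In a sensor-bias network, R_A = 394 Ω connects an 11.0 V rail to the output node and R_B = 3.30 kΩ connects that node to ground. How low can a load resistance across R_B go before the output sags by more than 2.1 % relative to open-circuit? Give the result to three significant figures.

R_L(min) ≈ 16.4 kΩ

Output resistance R_th = R_A‖R_B = (394 × 3300)/3694 = 352.0 Ω.
The fractional drop is R_th/(R_th + R_L); requiring this ≤ 0.0210 gives R_L ≥ R_th(1/0.0210 − 1) = 352.0 × 46.62 = 16.4 kΩ.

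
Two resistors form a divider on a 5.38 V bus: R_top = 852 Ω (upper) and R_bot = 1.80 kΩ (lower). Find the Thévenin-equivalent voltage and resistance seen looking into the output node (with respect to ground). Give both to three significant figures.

V_th = 3.65 V, R_th = 578 Ω

V_th is the open-circuit tap voltage: 5.38 × 1800/(852 + 1800) = 3.65 V.
With the supply zeroed, R_top and R_bot appear in parallel from the tap: R_th = R_top‖R_bot = (852 × 1800)/2652 = 578 Ω.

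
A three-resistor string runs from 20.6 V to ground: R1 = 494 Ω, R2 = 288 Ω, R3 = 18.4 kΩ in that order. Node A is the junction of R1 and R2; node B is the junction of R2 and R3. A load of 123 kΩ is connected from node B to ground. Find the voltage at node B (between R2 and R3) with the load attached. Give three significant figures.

V ≈ 19.6 V

At node B, R3 is in parallel with the load: R3‖R_L = 16010 Ω.
Below node A the resistance is R2 + (R3‖R_L) = 16290 Ω, so V_A = 20.6 × 16290/16790 = 19.99 V.
Then V_B = V_A × (R3‖R_L)/(R2 + R3‖R_L) = 19.99 × 16010/16290 = 19.6 V.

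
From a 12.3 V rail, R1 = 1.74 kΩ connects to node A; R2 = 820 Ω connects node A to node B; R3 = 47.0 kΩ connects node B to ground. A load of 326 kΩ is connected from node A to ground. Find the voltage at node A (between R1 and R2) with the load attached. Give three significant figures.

V ≈ 11.8 V

Below node A the series string R2+R3 = 47820 Ω sits in parallel with the 326000 Ω load: 41700 Ω.
V_A = 12.3 × 41700/(1740 + 41700) = 11.8 V.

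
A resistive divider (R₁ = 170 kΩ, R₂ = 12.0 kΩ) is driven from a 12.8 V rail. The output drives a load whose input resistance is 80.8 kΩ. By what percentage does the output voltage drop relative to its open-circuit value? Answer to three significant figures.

12.2 %

Unloaded V = 12.8 × 12.0/182.0 = 0.84396 V.
Loaded: R₂‖R_L = 10.45 kΩ, giving V = 12.8 × 10.45/180.4 = 0.74114 V.
Drop = (0.84396 − 0.74114) / 0.84396 = 12.2 %.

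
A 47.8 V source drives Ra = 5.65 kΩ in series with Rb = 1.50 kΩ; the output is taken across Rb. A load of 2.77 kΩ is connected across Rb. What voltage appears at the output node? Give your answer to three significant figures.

The load sits in parallel with Rb: Rb‖R_L = (1.50 × 2.77) / (1.50 + 2.77) = 0.9731 kΩ.
V_out = 47.8 × 0.9731 / (5.65 + 0.9731) = 47.8 × 0.9731/6.623 = 7.02 V.

V_out ≈ 7.02 V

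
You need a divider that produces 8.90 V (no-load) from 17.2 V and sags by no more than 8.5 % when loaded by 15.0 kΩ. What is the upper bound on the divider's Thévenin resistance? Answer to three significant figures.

R_th ≤ 1.39 kΩ

Loading drop = R_th/(R_th + R_L) ≤ 0.0850, so R_th ≤ R_L · ε/(1−ε) = 15.0 kΩ × 0.0850/0.9150 = 1.39 kΩ.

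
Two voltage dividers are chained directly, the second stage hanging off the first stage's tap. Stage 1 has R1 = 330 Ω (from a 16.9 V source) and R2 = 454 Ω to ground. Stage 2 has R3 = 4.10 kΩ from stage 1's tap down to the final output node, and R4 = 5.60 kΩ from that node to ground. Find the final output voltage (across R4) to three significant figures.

V_out ≈ 5.54 V

Stage 2 presents R3+R4 = 9700 Ω as a load on stage 1's tap.
Stage 1's lower leg becomes R2‖(R3+R4) = 433.7 Ω, so V_mid = 16.9 × 433.7/763.7 = 9.597 V.
Stage 2 is itself unloaded: V_out = V_mid × R4/(R3+R4) = 9.597 × 5600/9700 = 5.54 V.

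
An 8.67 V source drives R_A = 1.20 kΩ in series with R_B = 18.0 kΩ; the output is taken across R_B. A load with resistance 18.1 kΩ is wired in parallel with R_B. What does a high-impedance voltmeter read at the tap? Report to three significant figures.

The load sits in parallel with R_B: R_B‖R_L = (18.0 × 18.1) / (18.0 + 18.1) = 9.025 kΩ.
V_out = 8.67 × 9.025 / (1.20 + 9.025) = 8.67 × 9.025/10.22 = 7.65 V.

V_out ≈ 7.65 V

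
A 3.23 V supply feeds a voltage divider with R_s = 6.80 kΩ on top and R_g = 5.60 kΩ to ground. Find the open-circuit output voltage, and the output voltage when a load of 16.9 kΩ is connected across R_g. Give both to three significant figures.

Open-circuit: V = 3.23 × 5.60/(6.80 + 5.60) = 1.46 V.
With the load, R_g becomes R_g‖R_L = 4.206 kΩ, so V = 3.23 × 4.206/11.01 = 1.23 V.

Unloaded: 1.46 V; loaded: 1.23 V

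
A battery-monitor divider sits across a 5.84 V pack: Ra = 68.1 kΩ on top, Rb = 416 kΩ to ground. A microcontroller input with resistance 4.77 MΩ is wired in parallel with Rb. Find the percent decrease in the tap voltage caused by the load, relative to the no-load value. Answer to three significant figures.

1.21 %

The divider's output (Thévenin) resistance is Ra‖Rb = 58.52 kΩ.
Fractional drop under load = R_th/(R_th + R_L) = 58.52 / (58.52 + 4770) = 0.01212.
So the output falls by 1.21 %.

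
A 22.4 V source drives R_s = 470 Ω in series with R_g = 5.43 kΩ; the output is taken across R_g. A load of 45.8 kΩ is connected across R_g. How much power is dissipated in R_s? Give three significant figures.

Total resistance from the source is R_s + (R_g‖R_L) = 5324 Ω, so I = 22.4/5324 Ω = 4.207 mA.
P = I²·R_s = (4.207 mA)² × 470 Ω = 8.32 mW.

P ≈ 8.32 mW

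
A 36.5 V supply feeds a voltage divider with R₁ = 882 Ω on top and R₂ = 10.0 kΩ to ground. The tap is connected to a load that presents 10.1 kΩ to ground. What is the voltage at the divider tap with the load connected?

V_out ≈ 31.0 V

The load sits in parallel with R₂: R₂‖R_L = (10000 × 10100) / (10000 + 10100) = 5025 Ω.
V_out = 36.5 × 5025 / (882 + 5025) = 36.5 × 5025/5907 = 31.0 V.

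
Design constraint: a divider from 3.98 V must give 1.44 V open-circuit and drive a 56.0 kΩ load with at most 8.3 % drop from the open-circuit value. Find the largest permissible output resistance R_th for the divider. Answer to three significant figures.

R_th ≤ 5.07 kΩ

Loading drop = R_th/(R_th + R_L) ≤ 0.0830, so R_th ≤ R_L · ε/(1−ε) = 56.0 kΩ × 0.0830/0.9170 = 5.07 kΩ.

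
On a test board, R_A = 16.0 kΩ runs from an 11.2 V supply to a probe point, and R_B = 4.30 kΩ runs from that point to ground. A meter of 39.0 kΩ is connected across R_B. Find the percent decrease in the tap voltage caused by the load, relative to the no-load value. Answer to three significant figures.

The divider's output (Thévenin) resistance is R_A‖R_B = 3.389 kΩ.
Fractional drop under load = R_th/(R_th + R_L) = 3.389 / (3.389 + 39.0) = 0.07995.
So the output falls by 8.00 %.

8.00 %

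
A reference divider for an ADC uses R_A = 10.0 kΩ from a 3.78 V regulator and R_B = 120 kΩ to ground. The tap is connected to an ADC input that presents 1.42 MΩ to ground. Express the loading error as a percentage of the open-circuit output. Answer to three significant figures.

The divider's output (Thévenin) resistance is R_A‖R_B = 9.231 kΩ.
Fractional drop under load = R_th/(R_th + R_L) = 9.231 / (9.231 + 1420) = 0.006459.
So the output falls by 0.646 %.

0.646 %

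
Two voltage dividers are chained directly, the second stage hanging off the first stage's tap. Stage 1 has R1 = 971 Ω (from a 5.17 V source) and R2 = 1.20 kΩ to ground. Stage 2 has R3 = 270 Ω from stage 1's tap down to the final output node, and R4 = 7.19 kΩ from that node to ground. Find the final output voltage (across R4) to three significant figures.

Stage 2 presents R3+R4 = 7460 Ω as a load on stage 1's tap.
Stage 1's lower leg becomes R2‖(R3+R4) = 1034 Ω, so V_mid = 5.17 × 1034/2005 = 2.666 V.
Stage 2 is itself unloaded: V_out = V_mid × R4/(R3+R4) = 2.666 × 7190/7460 = 2.57 V.

V_out ≈ 2.57 V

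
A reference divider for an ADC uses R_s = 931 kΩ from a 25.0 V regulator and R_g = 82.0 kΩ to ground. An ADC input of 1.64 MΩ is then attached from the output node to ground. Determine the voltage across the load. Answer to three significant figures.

V_out ≈ 1.93 V

The load sits in parallel with R_g: R_g‖R_L = (82.0 × 1640) / (82.0 + 1640) = 78.10 kΩ.
V_out = 25.0 × 78.10 / (931 + 78.10) = 25.0 × 78.10/1009 = 1.93 V.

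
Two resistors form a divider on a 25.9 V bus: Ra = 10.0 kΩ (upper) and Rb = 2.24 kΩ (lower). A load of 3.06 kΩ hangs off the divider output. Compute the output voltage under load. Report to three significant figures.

V_out ≈ 2.97 V

The load sits in parallel with Rb: Rb‖R_L = (2.24 × 3.06) / (2.24 + 3.06) = 1.293 kΩ.
V_out = 25.9 × 1.293 / (10.0 + 1.293) = 25.9 × 1.293/11.29 = 2.97 V.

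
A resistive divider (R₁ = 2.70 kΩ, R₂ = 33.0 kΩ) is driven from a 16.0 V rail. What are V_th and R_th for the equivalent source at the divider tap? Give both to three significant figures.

V_th = 14.8 V, R_th = 2.50 kΩ

V_th is the open-circuit tap voltage: 16.0 × 33.0/(2.70 + 33.0) = 14.8 V.
With the supply zeroed, R₁ and R₂ appear in parallel from the tap: R_th = R₁‖R₂ = (2.70 × 33.0)/35.70 = 2.50 kΩ.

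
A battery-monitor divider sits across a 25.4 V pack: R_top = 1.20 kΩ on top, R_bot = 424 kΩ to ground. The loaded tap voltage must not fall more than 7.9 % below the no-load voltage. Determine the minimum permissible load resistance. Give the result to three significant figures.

Output resistance R_th = R_top‖R_bot = (1.20 × 424)/425.2 = 1.197 kΩ.
The fractional drop is R_th/(R_th + R_L); requiring this ≤ 0.0790 gives R_L ≥ R_th(1/0.0790 − 1) = 1.197 × 11.66 = 14.0 kΩ.

R_L(min) ≈ 14.0 kΩ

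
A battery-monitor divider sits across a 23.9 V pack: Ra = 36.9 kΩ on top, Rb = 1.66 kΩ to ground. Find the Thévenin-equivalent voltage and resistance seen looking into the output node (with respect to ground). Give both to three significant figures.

V_th = 1.03 V, R_th = 1.59 kΩ

V_th is the open-circuit tap voltage: 23.9 × 1.66/(36.9 + 1.66) = 1.03 V.
With the supply zeroed, Ra and Rb appear in parallel from the tap: R_th = Ra‖Rb = (36.9 × 1.66)/38.56 = 1.59 kΩ.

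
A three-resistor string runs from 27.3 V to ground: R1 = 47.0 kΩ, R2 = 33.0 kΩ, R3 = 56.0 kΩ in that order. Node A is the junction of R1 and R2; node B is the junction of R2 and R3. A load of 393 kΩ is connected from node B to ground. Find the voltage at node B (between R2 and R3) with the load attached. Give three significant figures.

At node B, R3 is in parallel with the load: R3‖R_L = 49.02 kΩ.
Below node A the resistance is R2 + (R3‖R_L) = 82.02 kΩ, so V_A = 27.3 × 82.02/129.0 = 17.35 V.
Then V_B = V_A × (R3‖R_L)/(R2 + R3‖R_L) = 17.35 × 49.02/82.02 = 10.4 V.

V ≈ 10.4 V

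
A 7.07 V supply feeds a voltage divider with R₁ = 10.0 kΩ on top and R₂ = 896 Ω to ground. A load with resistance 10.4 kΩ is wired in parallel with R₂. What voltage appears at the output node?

The load sits in parallel with R₂: R₂‖R_L = (896 × 10400) / (896 + 10400) = 824.9 Ω.
V_out = 7.07 × 824.9 / (10000 + 824.9) = 7.07 × 824.9/10820 = 0.539 V.

V_out ≈ 0.539 V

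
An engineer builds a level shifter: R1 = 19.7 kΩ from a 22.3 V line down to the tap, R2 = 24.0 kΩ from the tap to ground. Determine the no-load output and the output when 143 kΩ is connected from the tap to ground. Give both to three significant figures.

Unloaded: 12.2 V; loaded: 11.4 V

Open-circuit: V = 22.3 × 24.0/(19.7 + 24.0) = 12.2 V.
With the load, R2 becomes R2‖R_L = 20.55 kΩ, so V = 22.3 × 20.55/40.25 = 11.4 V.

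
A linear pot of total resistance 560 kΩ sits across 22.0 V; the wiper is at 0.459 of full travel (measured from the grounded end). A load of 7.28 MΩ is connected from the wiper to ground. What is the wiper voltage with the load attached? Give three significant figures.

The wiper splits the pot into (1−α)R = 303.0 kΩ above and αR = 257.0 kΩ below.
Lower section ‖ load = 248.3 kΩ.
V_wiper = 22.0 × 248.3/(303.0 + 248.3) = 9.91 V.

V ≈ 9.91 V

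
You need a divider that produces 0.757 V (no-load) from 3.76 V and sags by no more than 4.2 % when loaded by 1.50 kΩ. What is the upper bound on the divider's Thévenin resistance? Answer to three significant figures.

R_th ≤ 65.8 Ω

Loading drop = R_th/(R_th + R_L) ≤ 0.0420, so R_th ≤ R_L · ε/(1−ε) = 1.50 kΩ × 0.0420/0.9580 = 65.8 Ω.
(Any R1, R2 with R2/(R1+R2) = 0.201 and R1‖R2 ≤ 65.8 Ω will meet the spec.)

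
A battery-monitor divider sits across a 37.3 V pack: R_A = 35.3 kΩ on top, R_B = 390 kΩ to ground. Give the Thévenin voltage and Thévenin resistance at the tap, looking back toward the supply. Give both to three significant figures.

V_th = 34.2 V, R_th = 32.4 kΩ

V_th is the open-circuit tap voltage: 37.3 × 390/(35.3 + 390) = 34.2 V.
With the supply zeroed, R_A and R_B appear in parallel from the tap: R_th = R_A‖R_B = (35.3 × 390)/425.3 = 32.4 kΩ.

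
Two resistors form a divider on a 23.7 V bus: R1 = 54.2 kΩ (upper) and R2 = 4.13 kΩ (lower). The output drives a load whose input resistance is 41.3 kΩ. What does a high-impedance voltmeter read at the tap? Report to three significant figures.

V_out ≈ 1.54 V

The load sits in parallel with R2: R2‖R_L = (4.13 × 41.3) / (4.13 + 41.3) = 3.755 kΩ.
V_out = 23.7 × 3.755 / (54.2 + 3.755) = 23.7 × 3.755/57.95 = 1.54 V.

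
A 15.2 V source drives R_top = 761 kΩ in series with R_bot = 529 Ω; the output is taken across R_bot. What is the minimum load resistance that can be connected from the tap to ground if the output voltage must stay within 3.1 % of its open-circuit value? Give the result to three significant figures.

R_L(min) ≈ 16.5 kΩ

Output resistance R_th = R_top‖R_bot = (761000 × 529)/761500 = 528.6 Ω.
The fractional drop is R_th/(R_th + R_L); requiring this ≤ 0.0310 gives R_L ≥ R_th(1/0.0310 − 1) = 528.6 × 31.26 = 16.5 kΩ.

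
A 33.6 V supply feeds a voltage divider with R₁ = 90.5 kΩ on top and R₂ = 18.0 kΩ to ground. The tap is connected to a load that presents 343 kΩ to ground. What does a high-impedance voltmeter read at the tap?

V_out ≈ 5.34 V

The load sits in parallel with R₂: R₂‖R_L = (18.0 × 343) / (18.0 + 343) = 17.10 kΩ.
V_out = 33.6 × 17.10 / (90.5 + 17.10) = 33.6 × 17.10/107.6 = 5.34 V.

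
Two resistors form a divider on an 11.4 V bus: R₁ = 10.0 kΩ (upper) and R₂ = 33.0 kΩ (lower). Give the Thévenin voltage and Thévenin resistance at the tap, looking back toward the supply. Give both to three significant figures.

V_th = 8.75 V, R_th = 7.67 kΩ

V_th is the open-circuit tap voltage: 11.4 × 33.0/(10.0 + 33.0) = 8.75 V.
With the supply zeroed, R₁ and R₂ appear in parallel from the tap: R_th = R₁‖R₂ = (10.0 × 33.0)/43.00 = 7.67 kΩ.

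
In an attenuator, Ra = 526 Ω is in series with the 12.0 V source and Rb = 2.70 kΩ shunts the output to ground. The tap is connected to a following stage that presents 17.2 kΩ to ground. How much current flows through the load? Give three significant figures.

Rb‖R_L = 2334 Ω; V_out = 12.0 × 2334/2860 = 9.793 V.
I_L = V_out / R_L = 9.793 / 17.2 kΩ = 0.569 mA.

I_L ≈ 0.569 mA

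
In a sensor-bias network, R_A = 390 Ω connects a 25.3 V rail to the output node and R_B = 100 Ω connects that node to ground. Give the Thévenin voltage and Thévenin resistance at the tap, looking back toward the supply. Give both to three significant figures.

V_th = 5.16 V, R_th = 79.6 Ω

V_th is the open-circuit tap voltage: 25.3 × 100/(390 + 100) = 5.16 V.
With the supply zeroed, R_A and R_B appear in parallel from the tap: R_th = R_A‖R_B = (390 × 100)/490.0 = 79.6 Ω.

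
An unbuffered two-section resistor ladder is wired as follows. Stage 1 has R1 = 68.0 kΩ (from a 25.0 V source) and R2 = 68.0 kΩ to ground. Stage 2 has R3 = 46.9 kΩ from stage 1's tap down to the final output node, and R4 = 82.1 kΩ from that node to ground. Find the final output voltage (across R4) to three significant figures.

V_out ≈ 6.30 V

Stage 2 presents R3+R4 = 129.0 kΩ as a load on stage 1's tap.
Stage 1's lower leg becomes R2‖(R3+R4) = 44.53 kΩ, so V_mid = 25.0 × 44.53/112.5 = 9.893 V.
Stage 2 is itself unloaded: V_out = V_mid × R4/(R3+R4) = 9.893 × 82.1/129.0 = 6.30 V.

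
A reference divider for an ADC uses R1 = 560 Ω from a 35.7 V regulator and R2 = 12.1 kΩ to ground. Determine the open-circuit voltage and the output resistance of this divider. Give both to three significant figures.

V_th = 34.1 V, R_th = 535 Ω

V_th is the open-circuit tap voltage: 35.7 × 12100/(560 + 12100) = 34.1 V.
With the supply zeroed, R1 and R2 appear in parallel from the tap: R_th = R1‖R2 = (560 × 12100)/12660 = 535 Ω.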